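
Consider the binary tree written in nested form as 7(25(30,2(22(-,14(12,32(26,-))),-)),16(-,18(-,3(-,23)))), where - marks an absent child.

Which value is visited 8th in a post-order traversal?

Post-order visits the left subtree, then the right subtree, then the node.
At 7: go left to 25.
  At 25: go left to 30.
    30 is a leaf — visit 30.
  At 25: go right to 2.
    At 2: go left to 22.
      At 22: no left child.
      At 22: go right to 14.
        At 14: go left to 12.
          12 is a leaf — visit 12.
        At 14: go right to 32.
          At 32: go left to 26.
            26 is a leaf — visit 26.
          At 32: no right child.
          Visit 32.
        Visit 14.
      Visit 22.
    At 2: no right child.
    Visit 2.
  Visit 25.
At 7: go right to 16.
  At 16: no left child.
  At 16: go right to 18.
    At 18: no left child.
    At 18: go right to 3.
      At 3: no left child.
      At 3: go right to 23.
        23 is a leaf — visit 23.
      Visit 3.
    Visit 18.
  Visit 16.
Visit 7.
Full post-order sequence: 30, 12, 26, 32, 14, 22, 2, 25, 23, 3, 18, 16, 7.

25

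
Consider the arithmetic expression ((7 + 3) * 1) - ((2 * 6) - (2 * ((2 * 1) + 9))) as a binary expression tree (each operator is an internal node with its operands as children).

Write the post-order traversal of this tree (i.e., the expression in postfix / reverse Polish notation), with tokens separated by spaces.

7 3 + 1 * 2 6 * 2 2 1 * 9 + * - -

Post-order on an expression tree gives postfix notation: for each operator, emit left operand, right operand, then the operator.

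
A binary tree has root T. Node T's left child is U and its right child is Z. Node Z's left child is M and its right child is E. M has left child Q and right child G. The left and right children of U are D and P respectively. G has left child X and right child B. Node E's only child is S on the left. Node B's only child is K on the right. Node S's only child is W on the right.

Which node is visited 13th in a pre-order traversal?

Pre-order visits the node, then its left subtree, then its right subtree.
Visit T.
At T: go left to U.
  Visit U.
  At U: go left to D.
    D is a leaf — visit D.
  At U: go right to P.
    P is a leaf — visit P.
At T: go right to Z.
  Visit Z.
  At Z: go left to M.
    Visit M.
    At M: go left to Q.
      Q is a leaf — visit Q.
    At M: go right to G.
      Visit G.
      At G: go left to X.
        X is a leaf — visit X.
      At G: go right to B.
        Visit B.
        At B: no left child.
        At B: go right to K.
          K is a leaf — visit K.
  At Z: go right to E.
    Visit E.
    At E: go left to S.
      Visit S.
      At S: no left child.
      At S: go right to W.
        W is a leaf — visit W.
    At E: no right child.
Full pre-order sequence: T, U, D, P, Z, M, Q, G, X, B, K, E, S, W.

S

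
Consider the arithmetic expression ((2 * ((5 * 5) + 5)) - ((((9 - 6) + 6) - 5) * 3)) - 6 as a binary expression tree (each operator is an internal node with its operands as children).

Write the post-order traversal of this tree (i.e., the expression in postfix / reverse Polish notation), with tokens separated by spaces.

Post-order on an expression tree gives postfix notation: for each operator, emit left operand, right operand, then the operator.

2 5 5 * 5 + * 9 6 - 6 + 5 - 3 * - 6 -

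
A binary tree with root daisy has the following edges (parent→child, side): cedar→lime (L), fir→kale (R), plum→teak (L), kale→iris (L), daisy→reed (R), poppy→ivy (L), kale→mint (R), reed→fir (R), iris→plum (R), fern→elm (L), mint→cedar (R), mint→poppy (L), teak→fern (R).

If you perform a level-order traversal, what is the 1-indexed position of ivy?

11

Level-order visits nodes level by level from the root, left to right within each level.
Level 0: daisy
Level 1: reed
Level 2: fir
Level 3: kale
Level 4: iris, mint
Level 5: plum, poppy, cedar
Level 6: teak, ivy, lime
Level 7: fern
Level 8: elm
Full level-order sequence: daisy, reed, fir, kale, iris, mint, plum, poppy, cedar, teak, ivy, lime, fern, elm.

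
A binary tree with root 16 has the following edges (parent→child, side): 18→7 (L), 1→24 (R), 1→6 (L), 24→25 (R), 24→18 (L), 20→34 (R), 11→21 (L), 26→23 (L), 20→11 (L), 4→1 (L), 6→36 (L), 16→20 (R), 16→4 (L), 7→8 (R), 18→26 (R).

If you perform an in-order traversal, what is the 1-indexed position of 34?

In-order visits the left subtree, then the node, then the right subtree.
At 16: go left to 4.
  At 4: go left to 1.
    At 1: go left to 6.
      At 6: go left to 36.
        36 is a leaf — visit 36.
      Visit 6.
      At 6: no right child.
    Visit 1.
    At 1: go right to 24.
      At 24: go left to 18.
        At 18: go left to 7.
          At 7: no left child.
          Visit 7.
          At 7: go right to 8.
            8 is a leaf — visit 8.
        Visit 18.
        At 18: go right to 26.
          At 26: go left to 23.
            23 is a leaf — visit 23.
          Visit 26.
          At 26: no right child.
      Visit 24.
      At 24: go right to 25.
        25 is a leaf — visit 25.
  Visit 4.
  At 4: no right child.
Visit 16.
At 16: go right to 20.
  At 20: go left to 11.
    At 11: go left to 21.
      21 is a leaf — visit 21.
    Visit 11.
    At 11: no right child.
  Visit 20.
  At 20: go right to 34.
    34 is a leaf — visit 34.
Full in-order sequence: 36, 6, 1, 7, 8, 18, 23, 26, 24, 25, 4, 16, 21, 11, 20, 34.

16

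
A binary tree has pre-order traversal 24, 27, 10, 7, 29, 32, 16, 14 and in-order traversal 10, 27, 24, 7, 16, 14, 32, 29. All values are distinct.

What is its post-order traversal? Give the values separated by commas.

10, 27, 14, 16, 32, 29, 7, 24

The first element of pre-order is the root; it splits in-order into left and right subtrees.
Root 24: left subtree has 2 nodes {10, 27}, right has 5 {7, 16, 14, 32, 29}.
  Root 27: left subtree has 1 node {10}, right has 0 { }.
  Root 7: left subtree has 0 nodes { }, right has 4 {16, 14, 32, 29}.
    Root 29: left subtree has 3 nodes {16, 14, 32}, right has 0 { }.
      Root 32: left subtree has 2 nodes {16, 14}, right has 0 { }.
        Root 16: left subtree has 0 nodes { }, right has 1 {14}.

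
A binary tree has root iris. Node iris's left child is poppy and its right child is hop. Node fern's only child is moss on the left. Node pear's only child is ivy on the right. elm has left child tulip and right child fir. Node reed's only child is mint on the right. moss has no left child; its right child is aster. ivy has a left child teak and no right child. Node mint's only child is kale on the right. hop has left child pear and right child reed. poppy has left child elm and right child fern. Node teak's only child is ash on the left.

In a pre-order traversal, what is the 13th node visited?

Pre-order visits the node, then its left subtree, then its right subtree.
Visit iris.
At iris: go left to poppy.
  Visit poppy.
  At poppy: go left to elm.
    Visit elm.
    At elm: go left to tulip.
      tulip is a leaf — visit tulip.
    At elm: go right to fir.
      fir is a leaf — visit fir.
  At poppy: go right to fern.
    Visit fern.
    At fern: go left to moss.
      Visit moss.
      At moss: no left child.
      At moss: go right to aster.
        aster is a leaf — visit aster.
    At fern: no right child.
At iris: go right to hop.
  Visit hop.
  At hop: go left to pear.
    Visit pear.
    At pear: no left child.
    At pear: go right to ivy.
      Visit ivy.
      At ivy: go left to teak.
        Visit teak.
        At teak: go left to ash.
          ash is a leaf — visit ash.
        At teak: no right child.
      At ivy: no right child.
  At hop: go right to reed.
    Visit reed.
    At reed: no left child.
    At reed: go right to mint.
      Visit mint.
      At mint: no left child.
      At mint: go right to kale.
        kale is a leaf — visit kale.
Full pre-order sequence: iris, poppy, elm, tulip, fir, fern, moss, aster, hop, pear, ivy, teak, ash, reed, mint, kale.

ash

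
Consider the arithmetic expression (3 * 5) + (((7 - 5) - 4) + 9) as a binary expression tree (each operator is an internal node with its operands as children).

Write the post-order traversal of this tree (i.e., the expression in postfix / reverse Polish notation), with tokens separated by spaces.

3 5 * 7 5 - 4 - 9 + +

Post-order on an expression tree gives postfix notation: for each operator, emit left operand, right operand, then the operator.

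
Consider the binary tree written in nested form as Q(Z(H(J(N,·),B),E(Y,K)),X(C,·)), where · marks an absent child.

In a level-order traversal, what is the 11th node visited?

Level-order visits nodes level by level from the root, left to right within each level.
Level 0: Q
Level 1: Z, X
Level 2: H, E, C
Level 3: J, B, Y, K
Level 4: N
Full level-order sequence: Q, Z, X, H, E, C, J, B, Y, K, N.

N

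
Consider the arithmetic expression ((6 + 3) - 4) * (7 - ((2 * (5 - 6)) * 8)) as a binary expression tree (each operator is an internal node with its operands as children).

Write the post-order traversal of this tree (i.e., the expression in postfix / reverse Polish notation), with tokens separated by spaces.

6 3 + 4 - 7 2 5 6 - * 8 * - *

Post-order on an expression tree gives postfix notation: for each operator, emit left operand, right operand, then the operator.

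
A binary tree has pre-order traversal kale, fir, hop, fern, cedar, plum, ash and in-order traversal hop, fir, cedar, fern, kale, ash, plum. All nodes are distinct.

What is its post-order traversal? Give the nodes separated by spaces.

The first element of pre-order is the root; it splits in-order into left and right subtrees.
Root kale: left subtree has 4 nodes {hop, fir, cedar, fern}, right has 2 {ash, plum}.
  Root fir: left subtree has 1 node {hop}, right has 2 {cedar, fern}.
    Root fern: left subtree has 1 node {cedar}, right has 0 { }.
  Root plum: left subtree has 1 node {ash}, right has 0 { }.

hop cedar fern fir ash plum kale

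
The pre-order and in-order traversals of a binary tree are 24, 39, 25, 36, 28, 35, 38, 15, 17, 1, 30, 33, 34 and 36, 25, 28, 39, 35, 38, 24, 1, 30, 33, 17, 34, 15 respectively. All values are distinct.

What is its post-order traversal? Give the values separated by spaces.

The first element of pre-order is the root; it splits in-order into left and right subtrees.
Root 24: left subtree has 6 nodes {36, 25, 28, 39, 35, 38}, right has 6 {1, 30, 33, 17, 34, 15}.
  Root 39: left subtree has 3 nodes {36, 25, 28}, right has 2 {35, 38}.
    Root 25: left subtree has 1 node {36}, right has 1 {28}.
    Root 35: left subtree has 0 nodes { }, right has 1 {38}.
  Root 15: left subtree has 5 nodes {1, 30, 33, 17, 34}, right has 0 { }.
    Root 17: left subtree has 3 nodes {1, 30, 33}, right has 1 {34}.
      Root 1: left subtree has 0 nodes { }, right has 2 {30, 33}.
        Root 30: left subtree has 0 nodes { }, right has 1 {33}.

36 28 25 38 35 39 33 30 1 34 17 15 24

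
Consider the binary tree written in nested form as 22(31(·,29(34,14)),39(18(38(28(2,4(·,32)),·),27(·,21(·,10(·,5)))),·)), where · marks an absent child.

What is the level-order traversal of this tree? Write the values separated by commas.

22, 31, 39, 29, 18, 34, 14, 38, 27, 28, 21, 2, 4, 10, 32, 5

Level-order visits nodes level by level from the root, left to right within each level.
Level 0: 22
Level 1: 31, 39
Level 2: 29, 18
Level 3: 34, 14, 38, 27
Level 4: 28, 21
Level 5: 2, 4, 10
Level 6: 32, 5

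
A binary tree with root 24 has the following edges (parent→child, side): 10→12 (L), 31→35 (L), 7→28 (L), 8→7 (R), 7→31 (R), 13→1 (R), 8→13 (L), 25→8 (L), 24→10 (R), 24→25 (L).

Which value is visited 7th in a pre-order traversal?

28

Pre-order visits the node, then its left subtree, then its right subtree.
Visit 24.
At 24: go left to 25.
  Visit 25.
  At 25: go left to 8.
    Visit 8.
    At 8: go left to 13.
      Visit 13.
      At 13: no left child.
      At 13: go right to 1.
        1 is a leaf — visit 1.
    At 8: go right to 7.
      Visit 7.
      At 7: go left to 28.
        28 is a leaf — visit 28.
      At 7: go right to 31.
        Visit 31.
        At 31: go left to 35.
          35 is a leaf — visit 35.
        At 31: no right child.
  At 25: no right child.
At 24: go right to 10.
  Visit 10.
  At 10: go left to 12.
    12 is a leaf — visit 12.
  At 10: no right child.
Full pre-order sequence: 24, 25, 8, 13, 1, 7, 28, 31, 35, 10, 12.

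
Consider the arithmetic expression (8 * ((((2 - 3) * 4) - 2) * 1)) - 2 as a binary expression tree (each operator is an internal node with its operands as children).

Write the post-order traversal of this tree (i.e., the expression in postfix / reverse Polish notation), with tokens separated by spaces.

8 2 3 - 4 * 2 - 1 * * 2 -

Post-order on an expression tree gives postfix notation: for each operator, emit left operand, right operand, then the operator.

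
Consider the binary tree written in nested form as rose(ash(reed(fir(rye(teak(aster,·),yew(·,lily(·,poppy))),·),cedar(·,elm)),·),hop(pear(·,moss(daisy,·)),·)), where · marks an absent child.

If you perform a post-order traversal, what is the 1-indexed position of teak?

2

Post-order visits the left subtree, then the right subtree, then the node.
At rose: go left to ash.
  At ash: go left to reed.
    At reed: go left to fir.
      At fir: go left to rye.
        At rye: go left to teak.
          At teak: go left to aster.
            aster is a leaf — visit aster.
          At teak: no right child.
          Visit teak.
        At rye: go right to yew.
          At yew: no left child.
          At yew: go right to lily.
            At lily: no left child.
            At lily: go right to poppy.
              poppy is a leaf — visit poppy.
            Visit lily.
          Visit yew.
        Visit rye.
      At fir: no right child.
      Visit fir.
    At reed: go right to cedar.
      At cedar: no left child.
      At cedar: go right to elm.
        elm is a leaf — visit elm.
      Visit cedar.
    Visit reed.
  At ash: no right child.
  Visit ash.
At rose: go right to hop.
  At hop: go left to pear.
    At pear: no left child.
    At pear: go right to moss.
      At moss: go left to daisy.
        daisy is a leaf — visit daisy.
      At moss: no right child.
      Visit moss.
    Visit pear.
  At hop: no right child.
  Visit hop.
Visit rose.
Full post-order sequence: aster, teak, poppy, lily, yew, rye, fir, elm, cedar, reed, ash, daisy, moss, pear, hop, rose.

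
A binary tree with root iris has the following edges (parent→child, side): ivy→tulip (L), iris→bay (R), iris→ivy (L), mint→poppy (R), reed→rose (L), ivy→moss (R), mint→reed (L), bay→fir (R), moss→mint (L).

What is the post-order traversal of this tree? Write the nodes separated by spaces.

Post-order visits the left subtree, then the right subtree, then the node.
At iris: go left to ivy.
  At ivy: go left to tulip.
    tulip is a leaf — visit tulip.
  At ivy: go right to moss.
    At moss: go left to mint.
      At mint: go left to reed.
        At reed: go left to rose.
          rose is a leaf — visit rose.
        At reed: no right child.
        Visit reed.
      At mint: go right to poppy.
        poppy is a leaf — visit poppy.
      Visit mint.
    At moss: no right child.
    Visit moss.
  Visit ivy.
At iris: go right to bay.
  At bay: no left child.
  At bay: go right to fir.
    fir is a leaf — visit fir.
  Visit bay.
Visit iris.

tulip rose reed poppy mint moss ivy fir bay iris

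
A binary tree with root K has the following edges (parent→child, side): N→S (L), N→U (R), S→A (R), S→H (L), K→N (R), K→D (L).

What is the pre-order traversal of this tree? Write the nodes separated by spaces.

Pre-order visits the node, then its left subtree, then its right subtree.
Visit K.
At K: go left to D.
  D is a leaf — visit D.
At K: go right to N.
  Visit N.
  At N: go left to S.
    Visit S.
    At S: go left to H.
      H is a leaf — visit H.
    At S: go right to A.
      A is a leaf — visit A.
  At N: go right to U.
    U is a leaf — visit U.

K D N S H A U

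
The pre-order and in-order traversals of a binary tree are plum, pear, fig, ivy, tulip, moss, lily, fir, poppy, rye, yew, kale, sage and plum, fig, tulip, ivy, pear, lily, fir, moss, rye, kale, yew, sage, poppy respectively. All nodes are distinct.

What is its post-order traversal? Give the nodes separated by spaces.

The first element of pre-order is the root; it splits in-order into left and right subtrees.
Root plum: left subtree has 0 nodes { }, right has 12 {fig, tulip, ivy, pear, lily, fir, moss, rye, kale, yew, sage, poppy}.
  Root pear: left subtree has 3 nodes {fig, tulip, ivy}, right has 8 {lily, fir, moss, rye, kale, yew, sage, poppy}.
    Root fig: left subtree has 0 nodes { }, right has 2 {tulip, ivy}.
      Root ivy: left subtree has 1 node {tulip}, right has 0 { }.
    Root moss: left subtree has 2 nodes {lily, fir}, right has 5 {rye, kale, yew, sage, poppy}.
      Root lily: left subtree has 0 nodes { }, right has 1 {fir}.
      Root poppy: left subtree has 4 nodes {rye, kale, yew, sage}, right has 0 { }.
        Root rye: left subtree has 0 nodes { }, right has 3 {kale, yew, sage}.
          Root yew: left subtree has 1 node {kale}, right has 1 {sage}.

tulip ivy fig fir lily kale sage yew rye poppy moss pear plum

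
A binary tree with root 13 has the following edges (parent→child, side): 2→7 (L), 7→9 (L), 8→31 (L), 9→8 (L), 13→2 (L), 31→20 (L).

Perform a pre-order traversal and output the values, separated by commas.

13, 2, 7, 9, 8, 31, 20

Pre-order visits the node, then its left subtree, then its right subtree.
Visit 13.
At 13: go left to 2.
  Visit 2.
  At 2: go left to 7.
    Visit 7.
    At 7: go left to 9.
      Visit 9.
      At 9: go left to 8.
        Visit 8.
        At 8: go left to 31.
          Visit 31.
          At 31: go left to 20.
            20 is a leaf — visit 20.
          At 31: no right child.
        At 8: no right child.
      At 9: no right child.
    At 7: no right child.
  At 2: no right child.
At 13: no right child.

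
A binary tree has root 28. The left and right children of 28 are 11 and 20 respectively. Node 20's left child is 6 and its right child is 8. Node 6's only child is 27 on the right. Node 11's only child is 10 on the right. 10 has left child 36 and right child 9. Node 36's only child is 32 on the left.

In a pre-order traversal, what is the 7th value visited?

20

Pre-order visits the node, then its left subtree, then its right subtree.
Visit 28.
At 28: go left to 11.
  Visit 11.
  At 11: no left child.
  At 11: go right to 10.
    Visit 10.
    At 10: go left to 36.
      Visit 36.
      At 36: go left to 32.
        32 is a leaf — visit 32.
      At 36: no right child.
    At 10: go right to 9.
      9 is a leaf — visit 9.
At 28: go right to 20.
  Visit 20.
  At 20: go left to 6.
    Visit 6.
    At 6: no left child.
    At 6: go right to 27.
      27 is a leaf — visit 27.
  At 20: go right to 8.
    8 is a leaf — visit 8.
Full pre-order sequence: 28, 11, 10, 36, 32, 9, 20, 6, 27, 8.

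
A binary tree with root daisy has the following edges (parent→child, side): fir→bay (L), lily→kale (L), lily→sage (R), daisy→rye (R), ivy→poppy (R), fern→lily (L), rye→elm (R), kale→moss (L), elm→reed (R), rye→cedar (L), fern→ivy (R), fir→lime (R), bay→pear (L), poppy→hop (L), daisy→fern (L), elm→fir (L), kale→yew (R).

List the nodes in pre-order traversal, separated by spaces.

Pre-order visits the node, then its left subtree, then its right subtree.
Visit daisy.
At daisy: go left to fern.
  Visit fern.
  At fern: go left to lily.
    Visit lily.
    At lily: go left to kale.
      Visit kale.
      At kale: go left to moss.
        moss is a leaf — visit moss.
      At kale: go right to yew.
        yew is a leaf — visit yew.
    At lily: go right to sage.
      sage is a leaf — visit sage.
  At fern: go right to ivy.
    Visit ivy.
    At ivy: no left child.
    At ivy: go right to poppy.
      Visit poppy.
      At poppy: go left to hop.
        hop is a leaf — visit hop.
      At poppy: no right child.
At daisy: go right to rye.
  Visit rye.
  At rye: go left to cedar.
    cedar is a leaf — visit cedar.
  At rye: go right to elm.
    Visit elm.
    At elm: go left to fir.
      Visit fir.
      At fir: go left to bay.
        Visit bay.
        At bay: go left to pear.
          pear is a leaf — visit pear.
        At bay: no right child.
      At fir: go right to lime.
        lime is a leaf — visit lime.
    At elm: go right to reed.
      reed is a leaf — visit reed.

daisy fern lily kale moss yew sage ivy poppy hop rye cedar elm fir bay pear lime reed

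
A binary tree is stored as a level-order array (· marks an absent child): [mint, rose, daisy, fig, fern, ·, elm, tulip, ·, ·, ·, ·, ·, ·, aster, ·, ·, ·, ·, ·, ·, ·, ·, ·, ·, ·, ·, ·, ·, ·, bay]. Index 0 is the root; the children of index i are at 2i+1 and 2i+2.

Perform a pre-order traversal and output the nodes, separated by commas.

Pre-order visits the node, then its left subtree, then its right subtree.
Visit mint.
At mint: go left to rose.
  Visit rose.
  At rose: go left to fig.
    Visit fig.
    At fig: go left to tulip.
      tulip is a leaf — visit tulip.
    At fig: no right child.
  At rose: go right to fern.
    fern is a leaf — visit fern.
At mint: go right to daisy.
  Visit daisy.
  At daisy: no left child.
  At daisy: go right to elm.
    Visit elm.
    At elm: no left child.
    At elm: go right to aster.
      Visit aster.
      At aster: no left child.
      At aster: go right to bay.
        bay is a leaf — visit bay.

mint, rose, fig, tulip, fern, daisy, elm, aster, bay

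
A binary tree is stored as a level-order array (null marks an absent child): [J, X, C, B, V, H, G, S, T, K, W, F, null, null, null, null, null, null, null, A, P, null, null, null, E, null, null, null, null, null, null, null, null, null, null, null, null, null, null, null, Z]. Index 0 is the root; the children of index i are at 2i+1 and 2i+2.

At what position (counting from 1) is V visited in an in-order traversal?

9

In-order visits the left subtree, then the node, then the right subtree.
At J: go left to X.
  At X: go left to B.
    At B: go left to S.
      S is a leaf — visit S.
    Visit B.
    At B: go right to T.
      T is a leaf — visit T.
  Visit X.
  At X: go right to V.
    At V: go left to K.
      At K: go left to A.
        At A: no left child.
        Visit A.
        At A: go right to Z.
          Z is a leaf — visit Z.
      Visit K.
      At K: go right to P.
        P is a leaf — visit P.
    Visit V.
    At V: go right to W.
      W is a leaf — visit W.
Visit J.
At J: go right to C.
  At C: go left to H.
    At H: go left to F.
      At F: no left child.
      Visit F.
      At F: go right to E.
        E is a leaf — visit E.
    Visit H.
    At H: no right child.
  Visit C.
  At C: go right to G.
    G is a leaf — visit G.
Full in-order sequence: S, B, T, X, A, Z, K, P, V, W, J, F, E, H, C, G.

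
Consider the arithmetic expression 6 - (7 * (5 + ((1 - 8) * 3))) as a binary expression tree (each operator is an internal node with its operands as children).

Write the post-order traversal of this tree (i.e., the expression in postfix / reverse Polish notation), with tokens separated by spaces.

6 7 5 1 8 - 3 * + * -

Post-order on an expression tree gives postfix notation: for each operator, emit left operand, right operand, then the operator.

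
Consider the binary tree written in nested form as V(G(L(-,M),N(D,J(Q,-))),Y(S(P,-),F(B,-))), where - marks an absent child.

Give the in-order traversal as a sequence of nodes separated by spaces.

In-order visits the left subtree, then the node, then the right subtree.
At V: go left to G.
  At G: go left to L.
    At L: no left child.
    Visit L.
    At L: go right to M.
      M is a leaf — visit M.
  Visit G.
  At G: go right to N.
    At N: go left to D.
      D is a leaf — visit D.
    Visit N.
    At N: go right to J.
      At J: go left to Q.
        Q is a leaf — visit Q.
      Visit J.
      At J: no right child.
Visit V.
At V: go right to Y.
  At Y: go left to S.
    At S: go left to P.
      P is a leaf — visit P.
    Visit S.
    At S: no right child.
  Visit Y.
  At Y: go right to F.
    At F: go left to B.
      B is a leaf — visit B.
    Visit F.
    At F: no right child.

L M G D N Q J V P S Y B F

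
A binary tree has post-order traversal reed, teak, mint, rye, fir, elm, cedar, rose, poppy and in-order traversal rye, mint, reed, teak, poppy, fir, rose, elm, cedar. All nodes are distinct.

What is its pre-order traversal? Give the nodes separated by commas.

The last element of post-order is the root; it splits in-order into left and right subtrees.
Root poppy: left subtree has 4 nodes {rye, mint, reed, teak}, right has 4 {fir, rose, elm, cedar}.
  Root rye: left subtree has 0 nodes { }, right has 3 {mint, reed, teak}.
    Root mint: left subtree has 0 nodes { }, right has 2 {reed, teak}.
      Root teak: left subtree has 1 node {reed}, right has 0 { }.
  Root rose: left subtree has 1 node {fir}, right has 2 {elm, cedar}.
    Root cedar: left subtree has 1 node {elm}, right has 0 { }.

poppy, rye, mint, teak, reed, rose, fir, cedar, elm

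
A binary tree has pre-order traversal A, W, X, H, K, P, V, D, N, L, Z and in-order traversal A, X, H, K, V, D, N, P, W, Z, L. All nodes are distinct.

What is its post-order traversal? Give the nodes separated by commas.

N, D, V, P, K, H, X, Z, L, W, A

The first element of pre-order is the root; it splits in-order into left and right subtrees.
Root A: left subtree has 0 nodes { }, right has 10 {X, H, K, V, D, N, P, W, Z, L}.
  Root W: left subtree has 7 nodes {X, H, K, V, D, N, P}, right has 2 {Z, L}.
    Root X: left subtree has 0 nodes { }, right has 6 {H, K, V, D, N, P}.
      Root H: left subtree has 0 nodes { }, right has 5 {K, V, D, N, P}.
        Root K: left subtree has 0 nodes { }, right has 4 {V, D, N, P}.
          Root P: left subtree has 3 nodes {V, D, N}, right has 0 { }.
            Root V: left subtree has 0 nodes { }, right has 2 {D, N}.
              Root D: left subtree has 0 nodes { }, right has 1 {N}.
    Root L: left subtree has 1 node {Z}, right has 0 { }.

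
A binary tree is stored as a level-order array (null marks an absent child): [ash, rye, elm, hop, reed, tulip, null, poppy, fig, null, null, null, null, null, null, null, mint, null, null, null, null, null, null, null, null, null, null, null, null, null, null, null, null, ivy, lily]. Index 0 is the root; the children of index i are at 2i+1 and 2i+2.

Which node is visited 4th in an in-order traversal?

lily

In-order visits the left subtree, then the node, then the right subtree.
At ash: go left to rye.
  At rye: go left to hop.
    At hop: go left to poppy.
      At poppy: no left child.
      Visit poppy.
      At poppy: go right to mint.
        At mint: go left to ivy.
          ivy is a leaf — visit ivy.
        Visit mint.
        At mint: go right to lily.
          lily is a leaf — visit lily.
    Visit hop.
    At hop: go right to fig.
      fig is a leaf — visit fig.
  Visit rye.
  At rye: go right to reed.
    reed is a leaf — visit reed.
Visit ash.
At ash: go right to elm.
  At elm: go left to tulip.
    tulip is a leaf — visit tulip.
  Visit elm.
  At elm: no right child.
Full in-order sequence: poppy, ivy, mint, lily, hop, fig, rye, reed, ash, tulip, elm.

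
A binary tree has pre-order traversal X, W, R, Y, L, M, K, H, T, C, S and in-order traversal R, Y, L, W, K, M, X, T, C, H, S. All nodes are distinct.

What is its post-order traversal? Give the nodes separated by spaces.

L Y R K M W C T S H X

The first element of pre-order is the root; it splits in-order into left and right subtrees.
Root X: left subtree has 6 nodes {R, Y, L, W, K, M}, right has 4 {T, C, H, S}.
  Root W: left subtree has 3 nodes {R, Y, L}, right has 2 {K, M}.
    Root R: left subtree has 0 nodes { }, right has 2 {Y, L}.
      Root Y: left subtree has 0 nodes { }, right has 1 {L}.
    Root M: left subtree has 1 node {K}, right has 0 { }.
  Root H: left subtree has 2 nodes {T, C}, right has 1 {S}.
    Root T: left subtree has 0 nodes { }, right has 1 {C}.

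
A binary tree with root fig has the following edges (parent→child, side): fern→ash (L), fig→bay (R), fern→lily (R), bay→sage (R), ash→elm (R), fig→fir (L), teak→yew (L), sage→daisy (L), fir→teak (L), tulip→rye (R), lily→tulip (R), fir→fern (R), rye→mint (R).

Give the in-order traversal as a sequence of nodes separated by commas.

yew, teak, fir, ash, elm, fern, lily, tulip, rye, mint, fig, bay, daisy, sage

In-order visits the left subtree, then the node, then the right subtree.
At fig: go left to fir.
  At fir: go left to teak.
    At teak: go left to yew.
      yew is a leaf — visit yew.
    Visit teak.
    At teak: no right child.
  Visit fir.
  At fir: go right to fern.
    At fern: go left to ash.
      At ash: no left child.
      Visit ash.
      At ash: go right to elm.
        elm is a leaf — visit elm.
    Visit fern.
    At fern: go right to lily.
      At lily: no left child.
      Visit lily.
      At lily: go right to tulip.
        At tulip: no left child.
        Visit tulip.
        At tulip: go right to rye.
          At rye: no left child.
          Visit rye.
          At rye: go right to mint.
            mint is a leaf — visit mint.
Visit fig.
At fig: go right to bay.
  At bay: no left child.
  Visit bay.
  At bay: go right to sage.
    At sage: go left to daisy.
      daisy is a leaf — visit daisy.
    Visit sage.
    At sage: no right child.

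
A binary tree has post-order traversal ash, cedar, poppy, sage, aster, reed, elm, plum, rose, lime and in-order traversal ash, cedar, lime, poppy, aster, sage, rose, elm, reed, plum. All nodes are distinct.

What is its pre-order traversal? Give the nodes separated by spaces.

lime cedar ash rose aster poppy sage plum elm reed

The last element of post-order is the root; it splits in-order into left and right subtrees.
Root lime: left subtree has 2 nodes {ash, cedar}, right has 7 {poppy, aster, sage, rose, elm, reed, plum}.
  Root cedar: left subtree has 1 node {ash}, right has 0 { }.
  Root rose: left subtree has 3 nodes {poppy, aster, sage}, right has 3 {elm, reed, plum}.
    Root aster: left subtree has 1 node {poppy}, right has 1 {sage}.
    Root plum: left subtree has 2 nodes {elm, reed}, right has 0 { }.
      Root elm: left subtree has 0 nodes { }, right has 1 {reed}.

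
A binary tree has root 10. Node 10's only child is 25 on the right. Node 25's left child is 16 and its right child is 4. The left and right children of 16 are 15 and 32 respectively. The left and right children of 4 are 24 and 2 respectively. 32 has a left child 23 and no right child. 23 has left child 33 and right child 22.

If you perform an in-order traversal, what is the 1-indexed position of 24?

9

In-order visits the left subtree, then the node, then the right subtree.
At 10: no left child.
Visit 10.
At 10: go right to 25.
  At 25: go left to 16.
    At 16: go left to 15.
      15 is a leaf — visit 15.
    Visit 16.
    At 16: go right to 32.
      At 32: go left to 23.
        At 23: go left to 33.
          33 is a leaf — visit 33.
        Visit 23.
        At 23: go right to 22.
          22 is a leaf — visit 22.
      Visit 32.
      At 32: no right child.
  Visit 25.
  At 25: go right to 4.
    At 4: go left to 24.
      24 is a leaf — visit 24.
    Visit 4.
    At 4: go right to 2.
      2 is a leaf — visit 2.
Full in-order sequence: 10, 15, 16, 33, 23, 22, 32, 25, 24, 4, 2.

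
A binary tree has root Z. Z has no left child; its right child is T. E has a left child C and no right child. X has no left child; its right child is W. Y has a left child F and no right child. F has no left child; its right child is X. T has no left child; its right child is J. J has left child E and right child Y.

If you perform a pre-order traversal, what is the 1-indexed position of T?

Pre-order visits the node, then its left subtree, then its right subtree.
Visit Z.
At Z: no left child.
At Z: go right to T.
  Visit T.
  At T: no left child.
  At T: go right to J.
    Visit J.
    At J: go left to E.
      Visit E.
      At E: go left to C.
        C is a leaf — visit C.
      At E: no right child.
    At J: go right to Y.
      Visit Y.
      At Y: go left to F.
        Visit F.
        At F: no left child.
        At F: go right to X.
          Visit X.
          At X: no left child.
          At X: go right to W.
            W is a leaf — visit W.
      At Y: no right child.
Full pre-order sequence: Z, T, J, E, C, Y, F, X, W.

2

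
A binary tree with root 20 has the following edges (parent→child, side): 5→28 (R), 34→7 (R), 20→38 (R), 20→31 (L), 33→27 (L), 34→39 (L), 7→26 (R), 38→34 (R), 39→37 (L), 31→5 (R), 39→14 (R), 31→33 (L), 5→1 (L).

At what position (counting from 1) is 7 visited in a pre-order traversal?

Pre-order visits the node, then its left subtree, then its right subtree.
Visit 20.
At 20: go left to 31.
  Visit 31.
  At 31: go left to 33.
    Visit 33.
    At 33: go left to 27.
      27 is a leaf — visit 27.
    At 33: no right child.
  At 31: go right to 5.
    Visit 5.
    At 5: go left to 1.
      1 is a leaf — visit 1.
    At 5: go right to 28.
      28 is a leaf — visit 28.
At 20: go right to 38.
  Visit 38.
  At 38: no left child.
  At 38: go right to 34.
    Visit 34.
    At 34: go left to 39.
      Visit 39.
      At 39: go left to 37.
        37 is a leaf — visit 37.
      At 39: go right to 14.
        14 is a leaf — visit 14.
    At 34: go right to 7.
      Visit 7.
      At 7: no left child.
      At 7: go right to 26.
        26 is a leaf — visit 26.
Full pre-order sequence: 20, 31, 33, 27, 5, 1, 28, 38, 34, 39, 37, 14, 7, 26.

13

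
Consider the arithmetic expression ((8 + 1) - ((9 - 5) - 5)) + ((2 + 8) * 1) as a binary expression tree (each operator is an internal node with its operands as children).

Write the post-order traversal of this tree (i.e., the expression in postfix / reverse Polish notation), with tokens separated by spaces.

Post-order on an expression tree gives postfix notation: for each operator, emit left operand, right operand, then the operator.

8 1 + 9 5 - 5 - - 2 8 + 1 * +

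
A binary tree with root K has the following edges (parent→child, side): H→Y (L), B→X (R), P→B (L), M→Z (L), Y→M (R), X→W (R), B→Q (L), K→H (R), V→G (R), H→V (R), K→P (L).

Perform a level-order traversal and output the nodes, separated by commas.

Level-order visits nodes level by level from the root, left to right within each level.
Level 0: K
Level 1: P, H
Level 2: B, Y, V
Level 3: Q, X, M, G
Level 4: W, Z

K, P, H, B, Y, V, Q, X, M, G, W, Z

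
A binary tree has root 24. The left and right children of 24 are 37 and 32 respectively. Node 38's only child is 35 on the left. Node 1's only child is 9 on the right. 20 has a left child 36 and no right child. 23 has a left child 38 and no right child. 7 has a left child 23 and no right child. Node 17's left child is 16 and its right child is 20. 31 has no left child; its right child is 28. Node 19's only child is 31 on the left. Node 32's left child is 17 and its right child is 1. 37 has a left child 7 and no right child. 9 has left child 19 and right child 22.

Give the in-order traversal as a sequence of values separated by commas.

35, 38, 23, 7, 37, 24, 16, 17, 36, 20, 32, 1, 31, 28, 19, 9, 22

In-order visits the left subtree, then the node, then the right subtree.
At 24: go left to 37.
  At 37: go left to 7.
    At 7: go left to 23.
      At 23: go left to 38.
        At 38: go left to 35.
          35 is a leaf — visit 35.
        Visit 38.
        At 38: no right child.
      Visit 23.
      At 23: no right child.
    Visit 7.
    At 7: no right child.
  Visit 37.
  At 37: no right child.
Visit 24.
At 24: go right to 32.
  At 32: go left to 17.
    At 17: go left to 16.
      16 is a leaf — visit 16.
    Visit 17.
    At 17: go right to 20.
      At 20: go left to 36.
        36 is a leaf — visit 36.
      Visit 20.
      At 20: no right child.
  Visit 32.
  At 32: go right to 1.
    At 1: no left child.
    Visit 1.
    At 1: go right to 9.
      At 9: go left to 19.
        At 19: go left to 31.
          At 31: no left child.
          Visit 31.
          At 31: go right to 28.
            28 is a leaf — visit 28.
        Visit 19.
        At 19: no right child.
      Visit 9.
      At 9: go right to 22.
        22 is a leaf — visit 22.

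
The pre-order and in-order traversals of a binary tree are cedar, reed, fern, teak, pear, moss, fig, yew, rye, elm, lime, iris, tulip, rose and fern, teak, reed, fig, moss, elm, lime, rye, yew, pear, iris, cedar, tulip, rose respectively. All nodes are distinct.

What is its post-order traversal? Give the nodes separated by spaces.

teak fern fig lime elm rye yew moss iris pear reed rose tulip cedar

The first element of pre-order is the root; it splits in-order into left and right subtrees.
Root cedar: left subtree has 11 nodes {fern, teak, reed, fig, moss, elm, lime, rye, yew, pear, iris}, right has 2 {tulip, rose}.
  Root reed: left subtree has 2 nodes {fern, teak}, right has 8 {fig, moss, elm, lime, rye, yew, pear, iris}.
    Root fern: left subtree has 0 nodes { }, right has 1 {teak}.
    Root pear: left subtree has 6 nodes {fig, moss, elm, lime, rye, yew}, right has 1 {iris}.
      Root moss: left subtree has 1 node {fig}, right has 4 {elm, lime, rye, yew}.
        Root yew: left subtree has 3 nodes {elm, lime, rye}, right has 0 { }.
          Root rye: left subtree has 2 nodes {elm, lime}, right has 0 { }.
            Root elm: left subtree has 0 nodes { }, right has 1 {lime}.
  Root tulip: left subtree has 0 nodes { }, right has 1 {rose}.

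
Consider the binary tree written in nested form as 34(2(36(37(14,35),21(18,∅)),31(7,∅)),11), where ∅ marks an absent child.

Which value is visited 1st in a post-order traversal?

Post-order visits the left subtree, then the right subtree, then the node.
At 34: go left to 2.
  At 2: go left to 36.
    At 36: go left to 37.
      At 37: go left to 14.
        14 is a leaf — visit 14.
      At 37: go right to 35.
        35 is a leaf — visit 35.
      Visit 37.
    At 36: go right to 21.
      At 21: go left to 18.
        18 is a leaf — visit 18.
      At 21: no right child.
      Visit 21.
    Visit 36.
  At 2: go right to 31.
    At 31: go left to 7.
      7 is a leaf — visit 7.
    At 31: no right child.
    Visit 31.
  Visit 2.
At 34: go right to 11.
  11 is a leaf — visit 11.
Visit 34.
Full post-order sequence: 14, 35, 37, 18, 21, 36, 7, 31, 2, 11, 34.

14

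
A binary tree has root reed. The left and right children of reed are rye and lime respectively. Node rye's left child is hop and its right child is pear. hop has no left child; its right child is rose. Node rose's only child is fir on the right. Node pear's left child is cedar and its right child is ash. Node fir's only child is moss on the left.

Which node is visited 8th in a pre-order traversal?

cedar

Pre-order visits the node, then its left subtree, then its right subtree.
Visit reed.
At reed: go left to rye.
  Visit rye.
  At rye: go left to hop.
    Visit hop.
    At hop: no left child.
    At hop: go right to rose.
      Visit rose.
      At rose: no left child.
      At rose: go right to fir.
        Visit fir.
        At fir: go left to moss.
          moss is a leaf — visit moss.
        At fir: no right child.
  At rye: go right to pear.
    Visit pear.
    At pear: go left to cedar.
      cedar is a leaf — visit cedar.
    At pear: go right to ash.
      ash is a leaf — visit ash.
At reed: go right to lime.
  lime is a leaf — visit lime.
Full pre-order sequence: reed, rye, hop, rose, fir, moss, pear, cedar, ash, lime.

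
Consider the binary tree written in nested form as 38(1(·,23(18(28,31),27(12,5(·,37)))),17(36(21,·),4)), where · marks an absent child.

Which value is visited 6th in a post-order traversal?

5

Post-order visits the left subtree, then the right subtree, then the node.
At 38: go left to 1.
  At 1: no left child.
  At 1: go right to 23.
    At 23: go left to 18.
      At 18: go left to 28.
        28 is a leaf — visit 28.
      At 18: go right to 31.
        31 is a leaf — visit 31.
      Visit 18.
    At 23: go right to 27.
      At 27: go left to 12.
        12 is a leaf — visit 12.
      At 27: go right to 5.
        At 5: no left child.
        At 5: go right to 37.
          37 is a leaf — visit 37.
        Visit 5.
      Visit 27.
    Visit 23.
  Visit 1.
At 38: go right to 17.
  At 17: go left to 36.
    At 36: go left to 21.
      21 is a leaf — visit 21.
    At 36: no right child.
    Visit 36.
  At 17: go right to 4.
    4 is a leaf — visit 4.
  Visit 17.
Visit 38.
Full post-order sequence: 28, 31, 18, 12, 37, 5, 27, 23, 1, 21, 36, 4, 17, 38.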